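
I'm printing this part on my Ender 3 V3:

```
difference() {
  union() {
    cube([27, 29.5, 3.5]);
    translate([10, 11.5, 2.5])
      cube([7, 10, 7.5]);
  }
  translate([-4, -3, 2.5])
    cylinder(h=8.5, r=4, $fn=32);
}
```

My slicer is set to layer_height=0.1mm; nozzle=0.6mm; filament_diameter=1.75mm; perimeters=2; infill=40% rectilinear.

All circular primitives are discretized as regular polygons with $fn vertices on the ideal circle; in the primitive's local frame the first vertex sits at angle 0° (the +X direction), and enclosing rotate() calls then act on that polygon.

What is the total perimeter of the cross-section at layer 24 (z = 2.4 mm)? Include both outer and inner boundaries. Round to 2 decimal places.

At z = 2.4 mm: the cube (footprint 27×29.5) is included at this height (perimeter 113.00 mm); the cube at (10, 11.5) does not reach this height (z outside [2.5, 10]); Combining (union): only the 27×29.5 cube is present, so the union is just that shape — boundary = 113.00 mm; the cylinder at (-4, -3) does not reach this height (z outside [2.5, 11]); After the difference (first − rest): none of the subtracted shapes is present at this height, so that combined region is unchanged — boundary = 113.00 mm. Overall, the cross-section is a single solid region. Total boundary length (outer) = 113.00 mm.

113.00 mm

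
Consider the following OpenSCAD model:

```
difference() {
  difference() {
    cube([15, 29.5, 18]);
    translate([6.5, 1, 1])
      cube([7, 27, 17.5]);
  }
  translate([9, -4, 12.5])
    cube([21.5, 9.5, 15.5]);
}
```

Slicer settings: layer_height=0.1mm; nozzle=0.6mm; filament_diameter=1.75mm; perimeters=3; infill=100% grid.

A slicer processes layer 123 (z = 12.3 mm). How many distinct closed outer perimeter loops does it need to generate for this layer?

1

At z = 12.3 mm: the cube is present — its section is the full 15×29.5 rectangle; the cube at (6.5, 1) (footprint 7×27) is included at this height; Subtracting the remaining from the first: starting from the 15×29.5 cube, the 7×27 cube at (6.5, 1) lies wholly inside it (removes its full 189.00 mm² and its 68.00 mm outline becomes a hole wall) — 1 connected region with 1 hole; the cube at (9, -4) is not intersected at this z (z outside [12.5, 28]); Subtracting the remaining from the first: none of the subtracted shapes is present at this height, so that combined region is unchanged — 1 connected region with 1 hole. The result has 1 disconnected region.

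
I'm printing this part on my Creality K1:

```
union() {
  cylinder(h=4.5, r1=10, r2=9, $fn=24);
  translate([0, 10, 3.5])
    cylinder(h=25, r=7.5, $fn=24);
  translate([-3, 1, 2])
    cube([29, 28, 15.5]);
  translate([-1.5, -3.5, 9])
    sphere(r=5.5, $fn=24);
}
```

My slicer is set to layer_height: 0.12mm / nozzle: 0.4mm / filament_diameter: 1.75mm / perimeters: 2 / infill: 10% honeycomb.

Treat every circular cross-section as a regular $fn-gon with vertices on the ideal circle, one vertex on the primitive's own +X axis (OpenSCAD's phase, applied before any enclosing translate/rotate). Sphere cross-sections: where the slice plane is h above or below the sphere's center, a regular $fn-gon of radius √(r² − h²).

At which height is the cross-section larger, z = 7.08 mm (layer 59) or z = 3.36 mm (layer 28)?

Layer 59 (z = 7.08): the cone does not reach this height (z outside [0, 4.5]); the r=7.5 cylinder at (0, 10) contributes a regular 24-gon of circumradius 7.5 (area = (24/2)·7.500²·sin(360°/24) = 174.70 mm²); the cube at (-3, 1) (footprint 29×28) is included at this height (area 812.00 mm²); the r=5.5 sphere at (-1.5, -3.5) contributes a regular 24-gon of circumradius √(5.5²−1.92²) = 5.154 (area = (24/2)·5.154²·sin(360°/24) = 82.50 mm²); Merging all regions: the regions partially overlap — summed areas 1069.20 mm² minus the doubly-counted overlap 132.71 mm² gives 936.49 mm² — area = 936.49 mm². So its area = 936.49 mm². Layer 28 (z = 3.36): the cone contributes a regular 24-gon of circumradius 9.253 (interpolated between r1=10 and r2=9 at t=0.747) (area = (24/2)·9.253²·sin(360°/24) = 265.93 mm²); the cylinder at (0, 10) is absent (z outside [3.5, 28.5]); the cube at (-3, 1) (footprint 29×28) is included at this height (area 812.00 mm²); the sphere at (-1.5, -3.5) is absent (|z−center|=5.640 > r=5.5); Merging all regions: the regions partially overlap — summed areas 1077.93 mm² minus the doubly-counted overlap 81.41 mm² gives 996.52 mm² — area = 996.52 mm². So its area = 996.52 mm². Layer 28 is larger (996.52 vs 936.49 mm²).

layer 28 (z = 3.36 mm)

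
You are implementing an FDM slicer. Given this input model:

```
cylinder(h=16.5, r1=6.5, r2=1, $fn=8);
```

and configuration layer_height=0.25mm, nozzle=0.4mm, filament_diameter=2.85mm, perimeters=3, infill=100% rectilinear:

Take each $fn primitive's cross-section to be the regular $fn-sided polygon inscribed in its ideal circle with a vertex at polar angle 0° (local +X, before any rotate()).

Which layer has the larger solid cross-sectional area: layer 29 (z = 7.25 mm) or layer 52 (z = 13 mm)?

layer 29 (z = 7.25 mm)

Layer 29 (z = 7.25): the cone contributes a regular 8-gon of circumradius 4.083 (interpolated between r1=6.5 and r2=1 at t=0.439) (area = (8/2)·4.083²·sin(360°/8) = 47.16 mm²). So its area = 47.16 mm². Layer 52 (z = 13): the cone (r1=6.5→r2=1) has section circumradius 2.167 here — a regular 8-gon (area = (8/2)·2.167²·sin(360°/8) = 13.28 mm²). So its area = 13.28 mm². Layer 29 is larger (47.16 vs 13.28 mm²).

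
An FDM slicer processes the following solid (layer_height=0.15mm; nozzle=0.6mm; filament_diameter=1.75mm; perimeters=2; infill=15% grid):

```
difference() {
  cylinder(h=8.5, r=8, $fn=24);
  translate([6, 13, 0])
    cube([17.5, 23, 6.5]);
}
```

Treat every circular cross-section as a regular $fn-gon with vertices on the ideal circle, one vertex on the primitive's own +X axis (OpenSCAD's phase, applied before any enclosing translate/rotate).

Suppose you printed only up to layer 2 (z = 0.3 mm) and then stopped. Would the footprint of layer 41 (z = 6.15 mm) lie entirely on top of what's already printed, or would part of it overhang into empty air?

entirely on top

Compare the two slices. At z = 0.3: the r=8 cylinder gives a regular 24-gon of circumradius 8 (constant along its height) (area = (24/2)·8.000²·sin(360°/24) = 198.77 mm²); the cube at (6, 13) is present — its section is the full 17.5×23 rectangle (area 402.50 mm²); Taking the first minus the rest: starting from the r=8 cylinder (198.77 mm²), the 17.5×23 cube at (6, 13) misses the remaining region (no effect) — area = 198.77 mm². At z = 6.15: the r=8 cylinder contributes a regular 24-gon of circumradius 8 (area = (24/2)·8.000²·sin(360°/24) = 198.77 mm²); the 17.5×23 cube at (6, 13) contributes its full rectangle (area 402.50 mm²); Taking the first minus the rest: starting from the r=8 cylinder (198.77 mm²), the 17.5×23 cube at (6, 13) misses the remaining region (no effect) — area = 198.77 mm². Checking containment: the cross-section at z = 6.15 is a subset of the cross-section at z = 0.3.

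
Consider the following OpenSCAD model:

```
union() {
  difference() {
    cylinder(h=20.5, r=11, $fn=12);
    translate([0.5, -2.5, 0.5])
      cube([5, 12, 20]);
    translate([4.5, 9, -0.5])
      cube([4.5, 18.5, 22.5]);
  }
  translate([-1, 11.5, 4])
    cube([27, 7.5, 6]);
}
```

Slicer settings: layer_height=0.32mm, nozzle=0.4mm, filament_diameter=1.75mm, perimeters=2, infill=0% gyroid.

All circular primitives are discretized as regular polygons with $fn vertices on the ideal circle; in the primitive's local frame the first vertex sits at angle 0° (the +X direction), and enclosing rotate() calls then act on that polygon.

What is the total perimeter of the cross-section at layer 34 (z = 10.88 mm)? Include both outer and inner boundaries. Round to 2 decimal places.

At z = 10.88 mm: the cylinder: section is a regular 12-gon, circumradius r=11 (perimeter = 2·12·11.000·sin(180°/12) = 68.33 mm); the cube at (0.5, -2.5) is present — its section is the full 5×12 rectangle (perimeter 34.00 mm); the 4.5×18.5 cube at (4.5, 9) contributes its full rectangle (perimeter 46.00 mm); Taking the first minus the rest: starting from the r=11 cylinder, the 5×12 cube at (0.5, -2.5) lies wholly inside it (removes its full 60.00 mm² and its 34.00 mm outline becomes a hole wall); the 4.5×18.5 cube at (4.5, 9) partially overlaps it — only the 0.30 mm² overlap (of its 83.25 mm²) is removed, clipping the outline — boundary = 99.87 mm; the cube at (-1, 11.5) does not reach this height (z outside [4, 10]); Merging all regions: only the result so far is present, so the union is just that shape — boundary = 99.87 mm. Overall, the cross-section is a single solid region. Total boundary length (outer) = 99.87 mm.

99.87 mm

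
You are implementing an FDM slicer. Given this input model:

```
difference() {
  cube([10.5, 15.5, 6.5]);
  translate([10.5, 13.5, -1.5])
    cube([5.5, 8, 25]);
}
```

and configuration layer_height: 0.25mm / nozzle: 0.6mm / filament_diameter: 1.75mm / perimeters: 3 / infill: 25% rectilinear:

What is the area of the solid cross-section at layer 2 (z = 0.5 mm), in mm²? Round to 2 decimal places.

162.75 mm²

At z = 0.5 mm: the cube is present — its section is the full 10.5×15.5 rectangle (area 162.75 mm²); the 5.5×8 cube at (10.5, 13.5) contributes its full rectangle (area 44.00 mm²); Taking the first minus the rest: starting from the 10.5×15.5 cube (162.75 mm²), the 5.5×8 cube at (10.5, 13.5) misses the remaining region (no effect) — area = 162.75 mm². Overall, the cross-section is a single solid region. Net area = 162.75 mm².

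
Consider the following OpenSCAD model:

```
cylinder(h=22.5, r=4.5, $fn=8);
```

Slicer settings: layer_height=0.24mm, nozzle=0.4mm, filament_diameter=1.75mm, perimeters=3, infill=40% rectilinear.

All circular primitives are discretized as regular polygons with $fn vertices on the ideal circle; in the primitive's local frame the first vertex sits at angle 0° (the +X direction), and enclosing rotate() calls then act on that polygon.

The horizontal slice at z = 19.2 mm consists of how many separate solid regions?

At z = 19.2 mm: the r=4.5 cylinder contributes a regular 8-gon of circumradius 4.5. The result has 1 disconnected region.

1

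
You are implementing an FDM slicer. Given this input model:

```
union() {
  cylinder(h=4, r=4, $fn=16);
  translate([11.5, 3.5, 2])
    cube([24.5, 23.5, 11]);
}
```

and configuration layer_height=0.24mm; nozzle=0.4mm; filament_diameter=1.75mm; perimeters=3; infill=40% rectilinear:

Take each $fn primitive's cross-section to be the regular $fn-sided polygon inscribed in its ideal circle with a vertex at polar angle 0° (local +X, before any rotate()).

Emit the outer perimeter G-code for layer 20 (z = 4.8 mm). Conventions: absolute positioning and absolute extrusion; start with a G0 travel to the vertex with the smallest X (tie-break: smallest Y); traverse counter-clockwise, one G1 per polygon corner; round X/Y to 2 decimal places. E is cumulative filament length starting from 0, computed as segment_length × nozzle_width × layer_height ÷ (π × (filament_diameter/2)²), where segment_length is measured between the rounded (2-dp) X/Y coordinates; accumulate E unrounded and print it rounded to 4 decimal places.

At z = 4.8 mm: the cylinder does not reach this height (z outside [0, 4]); the cube at (11.5, 3.5) is present — its section is the full 24.5×23.5 rectangle; Merging all regions: only the 24.5×23.5 cube at (11.5, 3.5) is present, so the union is just that shape — 1 connected region. The outline is a single polygon with 4 vertices. Extrusion per mm of travel: 0.4 × 0.24 / (π × 0.875²) = 0.039912. Accumulating E over each segment gives final E = 3.8316.

G0 X11.50 Y3.50 Z4.80
G1 X36.00 Y3.50 E0.9778
G1 X36.00 Y27.00 E1.9158
G1 X11.50 Y27.00 E2.8936
G1 X11.50 Y3.50 E3.8316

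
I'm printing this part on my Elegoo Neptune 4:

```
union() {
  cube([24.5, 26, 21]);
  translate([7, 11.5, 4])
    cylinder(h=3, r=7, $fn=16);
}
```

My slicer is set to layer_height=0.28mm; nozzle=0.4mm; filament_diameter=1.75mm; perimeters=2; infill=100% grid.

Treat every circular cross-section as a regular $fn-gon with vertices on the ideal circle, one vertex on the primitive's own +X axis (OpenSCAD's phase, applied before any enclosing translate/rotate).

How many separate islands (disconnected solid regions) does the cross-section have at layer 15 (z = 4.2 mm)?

At z = 4.2 mm: the cube (footprint 24.5×26) is included at this height; the r=7 cylinder at (7, 11.5) gives a regular 16-gon of circumradius 7 (constant along its height); Taking the union: the r=7 cylinder at (7, 11.5) lies entirely inside the 24.5×26 cube, so the union is just the 24.5×26 cube — 1 connected region. Overall, the cross-section is a single solid region. Island count = 1.

1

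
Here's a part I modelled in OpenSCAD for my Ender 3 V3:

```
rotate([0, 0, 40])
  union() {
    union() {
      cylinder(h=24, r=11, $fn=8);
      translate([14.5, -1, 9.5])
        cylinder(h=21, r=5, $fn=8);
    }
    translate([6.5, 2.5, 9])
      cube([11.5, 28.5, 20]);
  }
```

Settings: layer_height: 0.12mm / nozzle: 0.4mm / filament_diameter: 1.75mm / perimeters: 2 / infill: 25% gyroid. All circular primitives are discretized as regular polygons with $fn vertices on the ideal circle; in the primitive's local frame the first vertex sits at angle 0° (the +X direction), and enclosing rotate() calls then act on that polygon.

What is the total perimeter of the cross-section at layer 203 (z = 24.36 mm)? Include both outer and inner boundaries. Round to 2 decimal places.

95.86 mm

At z = 24.36 mm: the cylinder does not reach this height (z outside [0, 24]); the cylinder at (14.5, -1): section is a regular 8-gon, circumradius r=5 (perimeter = 2·8·5.000·sin(180°/8) = 30.61 mm); Merging all regions: only the r=5 cylinder at (14.5, -1) is present, so the union is just that shape — boundary = 30.61 mm; the cube at (6.5, 2.5) is present — its section is the full 11.5×28.5 rectangle (perimeter 80.00 mm); Taking the union: the regions partially overlap (shared area 5.43 mm²), so the edge portions inside another operand are dropped and the merged outline is re-measured after clipping — boundary = 95.86 mm; (whole slice rotated 40° about Z — lengths, areas and connectivity unchanged). Overall, the cross-section is a single solid region. Total boundary length (outer) = 95.86 mm.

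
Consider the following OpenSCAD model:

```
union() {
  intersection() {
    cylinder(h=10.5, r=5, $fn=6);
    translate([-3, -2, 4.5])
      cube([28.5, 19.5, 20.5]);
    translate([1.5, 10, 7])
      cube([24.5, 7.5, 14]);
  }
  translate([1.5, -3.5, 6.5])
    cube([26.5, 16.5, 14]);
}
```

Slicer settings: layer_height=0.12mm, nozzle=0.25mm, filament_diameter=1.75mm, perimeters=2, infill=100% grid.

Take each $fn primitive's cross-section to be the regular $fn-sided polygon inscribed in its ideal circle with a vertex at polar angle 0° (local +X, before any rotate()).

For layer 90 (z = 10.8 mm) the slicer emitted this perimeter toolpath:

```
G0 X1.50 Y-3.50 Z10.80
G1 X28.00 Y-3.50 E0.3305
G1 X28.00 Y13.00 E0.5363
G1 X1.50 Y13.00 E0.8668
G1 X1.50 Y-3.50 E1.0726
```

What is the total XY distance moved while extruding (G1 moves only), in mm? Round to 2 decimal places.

Sum the Euclidean lengths of each G1 segment: total = 86.00 mm.

86.00 mm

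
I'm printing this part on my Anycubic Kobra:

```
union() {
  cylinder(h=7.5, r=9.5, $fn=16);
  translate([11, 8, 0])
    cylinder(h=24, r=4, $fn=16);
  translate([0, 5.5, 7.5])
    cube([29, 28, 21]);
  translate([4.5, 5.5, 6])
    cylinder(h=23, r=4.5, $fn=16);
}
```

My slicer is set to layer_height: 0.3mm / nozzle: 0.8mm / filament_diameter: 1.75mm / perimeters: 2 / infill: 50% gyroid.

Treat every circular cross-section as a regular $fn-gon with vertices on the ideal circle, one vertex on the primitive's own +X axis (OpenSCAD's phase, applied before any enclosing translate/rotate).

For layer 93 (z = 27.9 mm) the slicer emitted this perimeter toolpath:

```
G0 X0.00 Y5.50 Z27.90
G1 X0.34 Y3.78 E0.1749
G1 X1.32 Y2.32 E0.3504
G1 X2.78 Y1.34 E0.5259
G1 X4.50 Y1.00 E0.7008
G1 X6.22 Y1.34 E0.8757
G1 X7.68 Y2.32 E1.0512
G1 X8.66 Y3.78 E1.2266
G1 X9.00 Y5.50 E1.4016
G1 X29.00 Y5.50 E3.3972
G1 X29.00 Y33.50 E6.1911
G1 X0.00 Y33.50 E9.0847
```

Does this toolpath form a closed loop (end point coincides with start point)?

no

Start point (G0): (0.00, 5.50). End point (last G1): the path does not return to the start — open.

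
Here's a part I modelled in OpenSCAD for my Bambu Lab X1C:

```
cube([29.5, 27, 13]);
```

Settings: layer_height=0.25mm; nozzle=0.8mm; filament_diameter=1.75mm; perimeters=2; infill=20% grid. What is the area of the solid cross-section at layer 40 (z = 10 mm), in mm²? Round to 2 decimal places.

796.50 mm²

At z = 10 mm: the cube is present — its section is the full 29.5×27 rectangle (area 796.50 mm²). Overall, the cross-section is a single solid region. Net area = 796.50 mm².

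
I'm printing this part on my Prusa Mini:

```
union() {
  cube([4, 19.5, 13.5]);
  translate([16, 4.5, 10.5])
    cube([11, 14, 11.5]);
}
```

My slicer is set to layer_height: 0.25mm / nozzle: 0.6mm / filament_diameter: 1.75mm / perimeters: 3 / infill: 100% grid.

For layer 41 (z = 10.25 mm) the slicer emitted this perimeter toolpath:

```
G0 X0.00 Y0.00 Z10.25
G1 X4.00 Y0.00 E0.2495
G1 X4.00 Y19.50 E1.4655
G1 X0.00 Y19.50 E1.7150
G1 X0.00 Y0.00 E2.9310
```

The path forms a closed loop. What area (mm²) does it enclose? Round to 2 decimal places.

Apply the shoelace formula to the sequence of (X, Y) vertices; enclosed area = 78.00 mm².

78.00 mm²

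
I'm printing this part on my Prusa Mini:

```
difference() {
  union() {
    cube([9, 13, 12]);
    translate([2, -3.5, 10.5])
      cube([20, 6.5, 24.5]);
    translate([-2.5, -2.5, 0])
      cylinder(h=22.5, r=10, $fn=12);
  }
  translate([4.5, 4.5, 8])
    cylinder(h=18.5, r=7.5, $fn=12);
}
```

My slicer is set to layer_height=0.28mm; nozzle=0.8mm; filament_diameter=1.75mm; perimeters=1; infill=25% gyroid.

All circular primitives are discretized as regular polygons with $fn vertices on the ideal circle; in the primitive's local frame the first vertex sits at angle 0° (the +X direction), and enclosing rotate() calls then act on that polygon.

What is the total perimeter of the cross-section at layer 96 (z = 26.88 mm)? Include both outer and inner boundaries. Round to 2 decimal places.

53.00 mm

At z = 26.88 mm: the cube does not reach this height (z outside [0, 12]); the 20×6.5 cube at (2, -3.5) contributes its full rectangle (perimeter 53.00 mm); the cylinder at (-2.5, -2.5) is absent (z outside [0, 22.5]); Taking the union: only the 20×6.5 cube at (2, -3.5) is present, so the union is just that shape — boundary = 53.00 mm; the cylinder at (4.5, 4.5) is absent (z outside [8, 26.5]); Taking the first minus the rest: none of the subtracted shapes is present at this height, so that combined region is unchanged — boundary = 53.00 mm. Overall, the cross-section is a single solid region. Total boundary length (outer) = 53.00 mm.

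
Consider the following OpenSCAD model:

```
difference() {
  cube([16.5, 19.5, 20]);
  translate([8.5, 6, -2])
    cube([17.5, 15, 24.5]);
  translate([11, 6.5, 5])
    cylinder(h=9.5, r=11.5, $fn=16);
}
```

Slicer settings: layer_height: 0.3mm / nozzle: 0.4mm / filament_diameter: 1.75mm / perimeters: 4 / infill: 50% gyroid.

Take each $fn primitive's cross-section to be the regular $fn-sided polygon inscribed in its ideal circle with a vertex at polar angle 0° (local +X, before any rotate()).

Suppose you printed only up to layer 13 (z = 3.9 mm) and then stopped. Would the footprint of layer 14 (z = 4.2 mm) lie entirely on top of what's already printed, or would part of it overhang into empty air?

entirely on top

Compare the two slices. At z = 3.9: the cube (footprint 16.5×19.5) is included at this height (area 321.75 mm²); the cube at (8.5, 6) (footprint 17.5×15) is included at this height (area 262.50 mm²); the cylinder at (11, 6.5) is absent (z outside [5, 14.5]); Subtracting the remaining from the first: starting from the 16.5×19.5 cube (321.75 mm²), the 17.5×15 cube at (8.5, 6) partially overlaps it — only the 108.00 mm² overlap (of its 262.50 mm²) is removed, clipping the outline — area = 213.75 mm². At z = 4.2: the 16.5×19.5 cube contributes its full rectangle (area 321.75 mm²); the 17.5×15 cube at (8.5, 6) contributes its full rectangle (area 262.50 mm²); the cylinder at (11, 6.5) is not intersected at this z (z outside [5, 14.5]); After the difference (first − rest): starting from the 16.5×19.5 cube (321.75 mm²), the 17.5×15 cube at (8.5, 6) partially overlaps it — only the 108.00 mm² overlap (of its 262.50 mm²) is removed, clipping the outline — area = 213.75 mm². Checking containment: the cross-section at z = 4.2 is a subset of the cross-section at z = 3.9.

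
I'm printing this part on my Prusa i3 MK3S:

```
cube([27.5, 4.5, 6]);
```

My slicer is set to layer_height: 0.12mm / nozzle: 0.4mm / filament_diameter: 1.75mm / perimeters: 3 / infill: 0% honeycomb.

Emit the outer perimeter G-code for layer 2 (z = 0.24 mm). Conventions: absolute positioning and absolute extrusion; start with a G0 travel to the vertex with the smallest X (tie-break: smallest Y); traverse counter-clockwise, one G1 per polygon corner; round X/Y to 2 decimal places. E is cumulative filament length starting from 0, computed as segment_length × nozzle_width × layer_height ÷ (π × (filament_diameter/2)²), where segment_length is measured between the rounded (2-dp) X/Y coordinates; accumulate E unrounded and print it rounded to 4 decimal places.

G0 X0.00 Y0.00 Z0.24
G1 X27.50 Y0.00 E0.5488
G1 X27.50 Y4.50 E0.6386
G1 X0.00 Y4.50 E1.1874
G1 X0.00 Y0.00 E1.2772

At z = 0.24 mm: the 27.5×4.5 cube contributes its full rectangle. The outline is a single polygon with 4 vertices. Extrusion per mm of travel: 0.4 × 0.12 / (π × 0.875²) = 0.019956. Accumulating E over each segment gives final E = 1.2772.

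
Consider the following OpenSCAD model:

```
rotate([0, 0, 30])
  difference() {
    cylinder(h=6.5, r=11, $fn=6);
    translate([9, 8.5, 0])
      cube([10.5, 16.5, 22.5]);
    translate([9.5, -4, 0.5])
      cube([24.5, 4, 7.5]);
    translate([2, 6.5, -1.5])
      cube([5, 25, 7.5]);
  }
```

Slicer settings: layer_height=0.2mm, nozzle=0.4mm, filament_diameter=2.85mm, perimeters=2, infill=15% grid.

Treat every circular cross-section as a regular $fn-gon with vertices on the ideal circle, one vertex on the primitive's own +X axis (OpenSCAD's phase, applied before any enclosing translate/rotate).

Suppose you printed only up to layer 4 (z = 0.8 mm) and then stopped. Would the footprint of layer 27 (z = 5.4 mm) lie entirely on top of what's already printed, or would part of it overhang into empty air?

Compare the two slices. At z = 0.8: the cylinder: section is a regular 6-gon, circumradius r=11 (area = (6/2)·11.000²·sin(360°/6) = 314.37 mm²); the cube at (9, 8.5) (footprint 10.5×16.5) is included at this height (area 173.25 mm²); the cube at (9.5, -4) (footprint 24.5×4) is included at this height (area 98.00 mm²); the 5×25 cube at (2, 6.5) contributes its full rectangle (area 125.00 mm²); After the difference (first − rest): starting from the r=11 cylinder (314.37 mm²), the 10.5×16.5 cube at (9, 8.5) misses the remaining region (no effect); the 24.5×4 cube at (9.5, -4) partially overlaps it — only the 1.95 mm² overlap (of its 98.00 mm²) is removed, clipping the outline; the 5×25 cube at (2, 6.5) partially overlaps it — only the 13.18 mm² overlap (of its 125.00 mm²) is removed, clipping the outline — area = 299.24 mm²; (whole slice rotated 30° about Z — lengths, areas and connectivity unchanged). At z = 5.4: the r=11 cylinder gives a regular 6-gon of circumradius 11 (constant along its height) (area = (6/2)·11.000²·sin(360°/6) = 314.37 mm²); the cube at (9, 8.5) (footprint 10.5×16.5) is included at this height (area 173.25 mm²); the cube at (9.5, -4) is present — its section is the full 24.5×4 rectangle (area 98.00 mm²); the 5×25 cube at (2, 6.5) contributes its full rectangle (area 125.00 mm²); Subtracting the remaining from the first: starting from the r=11 cylinder (314.37 mm²), the 10.5×16.5 cube at (9, 8.5) misses the remaining region (no effect); the 24.5×4 cube at (9.5, -4) partially overlaps it — only the 1.95 mm² overlap (of its 98.00 mm²) is removed, clipping the outline; the 5×25 cube at (2, 6.5) partially overlaps it — only the 13.18 mm² overlap (of its 125.00 mm²) is removed, clipping the outline — area = 299.24 mm²; (rotated 30° about Z; rotation is an isometry so areas/perimeters/island counts are preserved). Checking containment: the cross-section at z = 5.4 is a subset of the cross-section at z = 0.8.

entirely on top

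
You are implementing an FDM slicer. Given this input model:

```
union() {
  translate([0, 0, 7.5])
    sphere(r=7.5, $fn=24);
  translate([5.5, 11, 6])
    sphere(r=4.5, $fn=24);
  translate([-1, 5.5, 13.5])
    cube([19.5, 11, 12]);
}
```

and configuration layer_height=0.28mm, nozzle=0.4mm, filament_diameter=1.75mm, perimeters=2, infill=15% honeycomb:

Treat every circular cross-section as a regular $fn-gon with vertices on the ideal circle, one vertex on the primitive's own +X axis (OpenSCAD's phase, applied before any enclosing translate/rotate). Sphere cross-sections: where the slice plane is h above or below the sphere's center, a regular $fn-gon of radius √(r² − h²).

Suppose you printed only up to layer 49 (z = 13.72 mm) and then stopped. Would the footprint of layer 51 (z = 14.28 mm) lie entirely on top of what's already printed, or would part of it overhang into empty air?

entirely on top

Compare the two slices. At z = 13.72: the r=7.5 sphere slices to a regular 24-gon of circumradius 4.191 (√(r²−h²) with h=6.22 from center) (area = (24/2)·4.191²·sin(360°/24) = 54.54 mm²); the sphere at (5.5, 11) is not intersected at this z (|z−center|=7.720 > r=4.5); the cube at (-1, 5.5) is present — its section is the full 19.5×11 rectangle (area 214.50 mm²); Taking the union: the 2 present regions are separate (no shared area or edge), so areas and boundary lengths simply add and each stays a separate island — area = 269.04 mm². At z = 14.28: the sphere: section is a regular 24-gon, circumradius = √(r²−h²) = √(7.5²−6.78²) = 3.206 (area = (24/2)·3.206²·sin(360°/24) = 31.93 mm²); the sphere at (5.5, 11) does not reach this height (|z−center|=8.280 > r=4.5); the 19.5×11 cube at (-1, 5.5) contributes its full rectangle (area 214.50 mm²); Combining (union): the 2 present regions are separate (no shared area or edge), so areas and boundary lengths simply add and each stays a separate island — area = 246.43 mm². Checking containment: the cross-section at z = 14.28 is a subset of the cross-section at z = 13.72.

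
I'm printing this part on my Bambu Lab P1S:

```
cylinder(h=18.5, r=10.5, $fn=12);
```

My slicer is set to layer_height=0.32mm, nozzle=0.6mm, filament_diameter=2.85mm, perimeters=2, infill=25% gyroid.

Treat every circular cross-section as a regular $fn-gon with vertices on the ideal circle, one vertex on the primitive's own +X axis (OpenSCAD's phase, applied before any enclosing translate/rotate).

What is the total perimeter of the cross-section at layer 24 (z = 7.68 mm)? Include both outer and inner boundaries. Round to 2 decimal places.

At z = 7.68 mm: the r=10.5 cylinder contributes a regular 12-gon of circumradius 10.5 (perimeter = 2·12·10.500·sin(180°/12) = 65.22 mm). Overall, the cross-section is a single solid region. Total boundary length (outer) = 65.22 mm.

65.22 mm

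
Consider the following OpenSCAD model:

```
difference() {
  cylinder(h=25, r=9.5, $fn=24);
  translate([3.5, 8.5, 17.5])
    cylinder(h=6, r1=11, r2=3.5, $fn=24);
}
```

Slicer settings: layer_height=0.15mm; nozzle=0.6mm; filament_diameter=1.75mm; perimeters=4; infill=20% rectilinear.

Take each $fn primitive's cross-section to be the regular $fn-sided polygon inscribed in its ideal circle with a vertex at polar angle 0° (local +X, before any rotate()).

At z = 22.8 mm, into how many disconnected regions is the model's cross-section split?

At z = 22.8 mm: the cylinder: section is a regular 24-gon, circumradius r=9.5; the cone at (3.5, 8.5): at t=0.883 of its height the radius interpolates to r₁+(r₂−r₁)t = 4.375, giving a regular 24-gon of that circumradius; After the difference (first − rest): starting from the r=9.5 cylinder, the cone at (3.5, 8.5) partially overlaps it — only the 28.98 mm² overlap (of its 59.45 mm²) is removed, clipping the outline — 1 connected region. The result has 1 disconnected region.

1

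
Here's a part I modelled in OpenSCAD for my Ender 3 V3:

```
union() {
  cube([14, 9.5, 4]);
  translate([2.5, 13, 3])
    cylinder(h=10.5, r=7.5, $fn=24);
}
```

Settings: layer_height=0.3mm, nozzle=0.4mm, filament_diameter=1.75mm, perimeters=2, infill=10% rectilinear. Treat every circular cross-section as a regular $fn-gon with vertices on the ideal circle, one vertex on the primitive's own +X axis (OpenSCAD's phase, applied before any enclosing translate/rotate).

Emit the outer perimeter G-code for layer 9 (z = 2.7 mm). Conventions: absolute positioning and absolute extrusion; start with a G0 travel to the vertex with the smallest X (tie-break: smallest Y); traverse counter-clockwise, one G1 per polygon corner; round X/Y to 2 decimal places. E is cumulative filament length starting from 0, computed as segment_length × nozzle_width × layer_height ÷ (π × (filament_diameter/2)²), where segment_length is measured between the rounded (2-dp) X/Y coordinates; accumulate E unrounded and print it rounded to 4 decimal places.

At z = 2.7 mm: the cube (footprint 14×9.5) is included at this height; the cylinder at (2.5, 13) is not intersected at this z (z outside [3, 13.5]); Combining (union): only the 14×9.5 cube is present, so the union is just that shape — 1 connected region. The outline is a single polygon with 4 vertices. Extrusion per mm of travel: 0.4 × 0.3 / (π × 0.875²) = 0.049890. Accumulating E over each segment gives final E = 2.3448.

G0 X0.00 Y0.00 Z2.70
G1 X14.00 Y0.00 E0.6985
G1 X14.00 Y9.50 E1.1724
G1 X0.00 Y9.50 E1.8709
G1 X0.00 Y0.00 E2.3448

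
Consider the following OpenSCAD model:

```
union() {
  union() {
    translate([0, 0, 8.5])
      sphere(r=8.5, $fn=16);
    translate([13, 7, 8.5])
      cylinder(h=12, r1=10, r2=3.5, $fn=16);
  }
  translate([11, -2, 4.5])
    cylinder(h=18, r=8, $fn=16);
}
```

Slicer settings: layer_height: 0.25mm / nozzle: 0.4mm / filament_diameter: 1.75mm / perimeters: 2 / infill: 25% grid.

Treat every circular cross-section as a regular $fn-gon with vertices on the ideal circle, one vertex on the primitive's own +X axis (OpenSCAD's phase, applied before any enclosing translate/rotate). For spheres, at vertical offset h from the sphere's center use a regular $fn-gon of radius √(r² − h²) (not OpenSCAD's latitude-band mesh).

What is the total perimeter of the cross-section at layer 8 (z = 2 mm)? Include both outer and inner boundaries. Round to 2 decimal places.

At z = 2 mm: the r=8.5 sphere contributes a regular 16-gon of circumradius √(8.5²−6.5²) = 5.477 (perimeter = 2·16·5.477·sin(180°/16) = 34.19 mm); the cone at (13, 7) is absent (z outside [8.5, 20.5]); Merging all regions: only the r=8.5 sphere is present, so the union is just that shape — boundary = 34.19 mm; the cylinder at (11, -2) does not reach this height (z outside [4.5, 22.5]); Taking the union: only that combined region is present, so the union is just that shape — boundary = 34.19 mm. Overall, the cross-section is a single solid region. Total boundary length (outer) = 34.19 mm.

34.19 mm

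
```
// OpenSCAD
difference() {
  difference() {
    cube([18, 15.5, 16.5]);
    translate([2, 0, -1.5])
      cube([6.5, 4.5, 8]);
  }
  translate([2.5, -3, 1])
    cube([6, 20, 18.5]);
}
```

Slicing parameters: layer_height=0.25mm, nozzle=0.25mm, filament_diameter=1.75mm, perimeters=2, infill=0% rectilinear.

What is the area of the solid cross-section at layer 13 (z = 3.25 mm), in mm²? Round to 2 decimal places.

At z = 3.25 mm: the cube (footprint 18×15.5) is included at this height (area 279.00 mm²); the cube at (2, 0) (footprint 6.5×4.5) is included at this height (area 29.25 mm²); Subtracting the remaining from the first: starting from the 18×15.5 cube (279.00 mm²), the 6.5×4.5 cube at (2, 0) lies inside it touching the edge (removes its full 29.25 mm²) — area = 249.75 mm²; the 6×20 cube at (2.5, -3) contributes its full rectangle (area 120.00 mm²); Subtracting the remaining from the first: starting from the result so far (249.75 mm²), the 6×20 cube at (2.5, -3) partially overlaps it — only the 66.00 mm² overlap (of its 120.00 mm²) is removed, clipping the outline — area = 183.75 mm². Overall, the cross-section has 2 separate islands. Net area = 183.75 mm².

183.75 mm²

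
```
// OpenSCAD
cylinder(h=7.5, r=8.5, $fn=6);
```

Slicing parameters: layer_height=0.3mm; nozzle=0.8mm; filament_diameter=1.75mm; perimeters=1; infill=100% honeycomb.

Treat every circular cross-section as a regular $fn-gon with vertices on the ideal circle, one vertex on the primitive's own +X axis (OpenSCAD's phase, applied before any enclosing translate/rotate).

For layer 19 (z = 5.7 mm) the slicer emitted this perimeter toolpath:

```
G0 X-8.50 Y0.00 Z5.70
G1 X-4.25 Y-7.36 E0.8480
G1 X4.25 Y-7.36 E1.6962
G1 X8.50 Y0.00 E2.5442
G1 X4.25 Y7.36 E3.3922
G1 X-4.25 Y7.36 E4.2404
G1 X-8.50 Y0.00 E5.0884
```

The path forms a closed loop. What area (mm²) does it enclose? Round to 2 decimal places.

187.68 mm²

Apply the shoelace formula to the sequence of (X, Y) vertices; enclosed area = 187.68 mm².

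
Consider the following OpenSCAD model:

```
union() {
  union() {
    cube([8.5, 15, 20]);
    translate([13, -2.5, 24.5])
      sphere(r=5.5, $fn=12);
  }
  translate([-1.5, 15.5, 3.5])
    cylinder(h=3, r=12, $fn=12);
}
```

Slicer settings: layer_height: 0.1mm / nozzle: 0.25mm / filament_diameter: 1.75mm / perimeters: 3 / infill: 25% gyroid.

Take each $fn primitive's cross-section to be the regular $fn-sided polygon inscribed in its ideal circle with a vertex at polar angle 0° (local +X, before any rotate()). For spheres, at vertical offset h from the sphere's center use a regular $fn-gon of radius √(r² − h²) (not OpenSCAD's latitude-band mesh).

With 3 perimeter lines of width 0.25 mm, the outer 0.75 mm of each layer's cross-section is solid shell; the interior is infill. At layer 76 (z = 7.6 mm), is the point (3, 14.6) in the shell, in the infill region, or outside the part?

At z = 7.6 mm: the cube is present — its section is the full 8.5×15 rectangle; the sphere at (13, -2.5) does not reach this height (|z−center|=16.900 > r=5.5); Merging all regions: only the 8.5×15 cube is present, so the union is just that shape — 1 connected region; the cylinder at (-1.5, 15.5) is not intersected at this z (z outside [3.5, 6.5]); Merging all regions: only that combined region is present, so the union is just that shape — 1 connected region. Overall, the cross-section is a single solid region. The nearest boundary edge runs (8.50, 15.00)→(0.00, 15.00); distance from the point to it = 0.40 mm. The point is inside the cross-section, 0.40 mm from the nearest boundary — within the 0.75 mm shell band (3 × 0.25).

shell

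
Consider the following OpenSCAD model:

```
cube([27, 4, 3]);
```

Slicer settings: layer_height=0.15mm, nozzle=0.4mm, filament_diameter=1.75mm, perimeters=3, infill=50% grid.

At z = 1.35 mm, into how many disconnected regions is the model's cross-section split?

1

At z = 1.35 mm: the cube (footprint 27×4) is included at this height. The result has 1 disconnected region.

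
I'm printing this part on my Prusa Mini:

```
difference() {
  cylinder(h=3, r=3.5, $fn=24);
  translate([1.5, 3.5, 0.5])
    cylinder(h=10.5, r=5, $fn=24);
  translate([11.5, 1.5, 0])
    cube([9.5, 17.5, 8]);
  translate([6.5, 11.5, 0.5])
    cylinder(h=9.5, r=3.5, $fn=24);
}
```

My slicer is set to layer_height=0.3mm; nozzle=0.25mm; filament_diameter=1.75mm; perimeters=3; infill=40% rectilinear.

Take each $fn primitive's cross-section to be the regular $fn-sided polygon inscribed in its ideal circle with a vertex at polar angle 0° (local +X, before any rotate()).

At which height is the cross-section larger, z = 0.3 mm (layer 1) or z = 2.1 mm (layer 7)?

layer 1 (z = 0.3 mm)

Layer 1 (z = 0.3): the cylinder: section is a regular 24-gon, circumradius r=3.5 (area = (24/2)·3.500²·sin(360°/24) = 38.05 mm²); the cylinder at (1.5, 3.5) is absent (z outside [0.5, 11]); the cube at (11.5, 1.5) (footprint 9.5×17.5) is included at this height (area 166.25 mm²); the cylinder at (6.5, 11.5) is absent (z outside [0.5, 10]); Subtracting the remaining from the first: starting from the r=3.5 cylinder (38.05 mm²), the 9.5×17.5 cube at (11.5, 1.5) misses the remaining region (no effect) — area = 38.05 mm². So its area = 38.05 mm². Layer 7 (z = 2.1): the r=3.5 cylinder contributes a regular 24-gon of circumradius 3.5 (area = (24/2)·3.500²·sin(360°/24) = 38.05 mm²); the r=5 cylinder at (1.5, 3.5) gives a regular 24-gon of circumradius 5 (constant along its height) (area = (24/2)·5.000²·sin(360°/24) = 77.65 mm²); the cube at (11.5, 1.5) (footprint 9.5×17.5) is included at this height (area 166.25 mm²); the cylinder at (6.5, 11.5): section is a regular 24-gon, circumradius r=3.5 (area = (24/2)·3.500²·sin(360°/24) = 38.05 mm²); After the difference (first − rest): starting from the r=3.5 cylinder (38.05 mm²), the r=5 cylinder at (1.5, 3.5) partially overlaps it — only the 24.05 mm² overlap (of its 77.65 mm²) is removed, clipping the outline; the 9.5×17.5 cube at (11.5, 1.5) misses the remaining region (no effect); the r=3.5 cylinder at (6.5, 11.5) misses the remaining region (no effect) — area = 14.00 mm². So its area = 14.00 mm². Layer 1 is larger (38.05 vs 14.00 mm²).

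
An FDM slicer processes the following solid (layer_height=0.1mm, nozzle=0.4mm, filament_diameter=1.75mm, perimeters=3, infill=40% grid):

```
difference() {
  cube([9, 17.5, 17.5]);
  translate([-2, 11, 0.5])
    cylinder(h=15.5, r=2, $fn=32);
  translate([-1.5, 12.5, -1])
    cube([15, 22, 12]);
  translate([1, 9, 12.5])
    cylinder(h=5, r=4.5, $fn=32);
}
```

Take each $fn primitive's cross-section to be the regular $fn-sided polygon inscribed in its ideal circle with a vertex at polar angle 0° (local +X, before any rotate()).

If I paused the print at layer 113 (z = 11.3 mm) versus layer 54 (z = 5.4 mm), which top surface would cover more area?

Layer 113 (z = 11.3): the cube (footprint 9×17.5) is included at this height (area 157.50 mm²); the r=2 cylinder at (-2, 11) gives a regular 32-gon of circumradius 2 (constant along its height) (area = (32/2)·2.000²·sin(360°/32) = 12.49 mm²); the cube at (-1.5, 12.5) does not reach this height (z outside [-1, 11]); the cylinder at (1, 9) does not reach this height (z outside [12.5, 17.5]); After the difference (first − rest): starting from the 9×17.5 cube (157.50 mm²), the r=2 cylinder at (-2, 11) misses the remaining region (no effect) — area = 157.50 mm². So its area = 157.50 mm². Layer 54 (z = 5.4): the cube (footprint 9×17.5) is included at this height (area 157.50 mm²); the cylinder at (-2, 11): section is a regular 32-gon, circumradius r=2 (area = (32/2)·2.000²·sin(360°/32) = 12.49 mm²); the 15×22 cube at (-1.5, 12.5) contributes its full rectangle (area 330.00 mm²); the cylinder at (1, 9) is absent (z outside [12.5, 17.5]); After the difference (first − rest): starting from the 9×17.5 cube (157.50 mm²), the r=2 cylinder at (-2, 11) misses the remaining region (no effect); the 15×22 cube at (-1.5, 12.5) partially overlaps it — only the 45.00 mm² overlap (of its 330.00 mm²) is removed, clipping the outline — area = 112.50 mm². So its area = 112.50 mm². Layer 113 is larger (157.50 vs 112.50 mm²).

layer 113 (z = 11.3 mm)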